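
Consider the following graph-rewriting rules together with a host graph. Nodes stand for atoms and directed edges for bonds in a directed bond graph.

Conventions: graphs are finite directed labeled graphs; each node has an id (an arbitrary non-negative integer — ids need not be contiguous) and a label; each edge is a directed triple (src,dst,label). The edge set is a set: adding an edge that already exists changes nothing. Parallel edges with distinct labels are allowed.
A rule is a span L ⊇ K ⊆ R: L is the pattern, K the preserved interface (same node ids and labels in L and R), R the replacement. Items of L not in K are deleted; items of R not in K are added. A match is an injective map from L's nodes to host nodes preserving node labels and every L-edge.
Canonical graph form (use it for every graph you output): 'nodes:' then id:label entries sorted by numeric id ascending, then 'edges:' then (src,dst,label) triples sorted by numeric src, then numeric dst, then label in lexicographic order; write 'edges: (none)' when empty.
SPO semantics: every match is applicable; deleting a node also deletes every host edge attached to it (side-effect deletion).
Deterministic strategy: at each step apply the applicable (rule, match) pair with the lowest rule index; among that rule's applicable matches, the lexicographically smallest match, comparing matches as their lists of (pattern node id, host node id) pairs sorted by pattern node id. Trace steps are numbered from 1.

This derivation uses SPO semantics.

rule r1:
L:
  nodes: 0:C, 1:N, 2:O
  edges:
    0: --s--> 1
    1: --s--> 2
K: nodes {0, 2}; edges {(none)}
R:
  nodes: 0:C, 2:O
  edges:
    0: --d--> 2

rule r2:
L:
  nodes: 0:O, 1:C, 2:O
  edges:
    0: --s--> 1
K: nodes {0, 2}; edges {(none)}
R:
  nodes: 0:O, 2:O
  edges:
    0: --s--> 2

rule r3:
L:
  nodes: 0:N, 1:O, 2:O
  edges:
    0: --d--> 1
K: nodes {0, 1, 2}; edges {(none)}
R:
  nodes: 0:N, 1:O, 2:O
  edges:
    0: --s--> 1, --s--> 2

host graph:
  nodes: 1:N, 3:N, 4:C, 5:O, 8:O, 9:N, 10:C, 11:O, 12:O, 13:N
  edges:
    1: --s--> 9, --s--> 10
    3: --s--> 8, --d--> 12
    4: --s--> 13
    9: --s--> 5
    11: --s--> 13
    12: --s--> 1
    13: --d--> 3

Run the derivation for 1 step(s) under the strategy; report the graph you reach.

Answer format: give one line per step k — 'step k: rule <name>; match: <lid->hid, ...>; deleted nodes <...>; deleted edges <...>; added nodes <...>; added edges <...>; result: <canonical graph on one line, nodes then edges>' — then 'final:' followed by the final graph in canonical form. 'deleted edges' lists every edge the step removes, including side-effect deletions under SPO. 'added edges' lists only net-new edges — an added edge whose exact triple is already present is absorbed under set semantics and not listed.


step 1: rule r3; match: 0->3, 1->12, 2->5; deleted nodes (none); deleted edges (3,12,d); added nodes (none); added edges (3,5,s); (3,12,s); result: nodes: 1:N, 3:N, 4:C, 5:O, 8:O, 9:N, 10:C, 11:O, 12:O, 13:N edges: (1,9,s); (1,10,s); (3,5,s); (3,8,s); (3,12,s); (4,13,s); (9,5,s); (11,13,s); (12,1,s); (13,3,d)
final:
nodes: 1:N, 3:N, 4:C, 5:O, 8:O, 9:N, 10:C, 11:O, 12:O, 13:N
edges: (1,9,s); (1,10,s); (3,5,s); (3,8,s); (3,12,s); (4,13,s); (9,5,s); (11,13,s); (12,1,s); (13,3,d)


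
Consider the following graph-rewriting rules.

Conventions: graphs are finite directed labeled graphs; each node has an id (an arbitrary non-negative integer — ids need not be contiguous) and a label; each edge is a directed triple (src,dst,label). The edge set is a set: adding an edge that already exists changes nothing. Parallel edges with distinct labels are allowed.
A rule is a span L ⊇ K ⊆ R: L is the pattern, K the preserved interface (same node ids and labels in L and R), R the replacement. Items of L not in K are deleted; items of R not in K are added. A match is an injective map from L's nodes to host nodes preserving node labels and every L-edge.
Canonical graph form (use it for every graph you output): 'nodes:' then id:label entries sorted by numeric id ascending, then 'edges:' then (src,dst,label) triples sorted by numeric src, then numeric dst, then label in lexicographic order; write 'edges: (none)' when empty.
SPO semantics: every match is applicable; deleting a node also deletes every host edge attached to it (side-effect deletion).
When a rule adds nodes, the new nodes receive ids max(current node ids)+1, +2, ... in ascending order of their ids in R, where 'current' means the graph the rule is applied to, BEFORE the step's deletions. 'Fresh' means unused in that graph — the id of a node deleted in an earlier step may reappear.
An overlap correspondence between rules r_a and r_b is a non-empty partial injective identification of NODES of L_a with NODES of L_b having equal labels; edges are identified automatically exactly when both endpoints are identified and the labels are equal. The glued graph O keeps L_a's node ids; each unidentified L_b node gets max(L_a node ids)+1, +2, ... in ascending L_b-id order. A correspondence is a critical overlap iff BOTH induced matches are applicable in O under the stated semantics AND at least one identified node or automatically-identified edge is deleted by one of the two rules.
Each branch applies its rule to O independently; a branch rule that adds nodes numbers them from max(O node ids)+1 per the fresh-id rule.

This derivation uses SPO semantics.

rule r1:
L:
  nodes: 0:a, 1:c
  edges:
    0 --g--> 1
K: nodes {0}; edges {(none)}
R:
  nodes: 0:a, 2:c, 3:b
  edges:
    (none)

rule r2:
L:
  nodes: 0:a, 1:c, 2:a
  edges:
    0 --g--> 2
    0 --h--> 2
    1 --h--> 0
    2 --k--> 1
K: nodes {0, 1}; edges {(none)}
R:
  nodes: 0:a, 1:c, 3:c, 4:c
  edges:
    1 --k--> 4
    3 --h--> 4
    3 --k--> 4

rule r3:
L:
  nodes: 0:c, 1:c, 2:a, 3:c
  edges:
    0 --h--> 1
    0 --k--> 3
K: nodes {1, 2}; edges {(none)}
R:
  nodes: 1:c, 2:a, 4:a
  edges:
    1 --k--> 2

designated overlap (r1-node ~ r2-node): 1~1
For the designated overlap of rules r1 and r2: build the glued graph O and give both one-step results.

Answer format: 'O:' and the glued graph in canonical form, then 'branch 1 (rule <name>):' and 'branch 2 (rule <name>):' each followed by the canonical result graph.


O:
nodes: 0:a, 1:c, 2:a, 3:a
edges: (0,1,g); (1,2,h); (2,3,g); (2,3,h); (3,1,k)
branch 1 (rule r1):
nodes: 0:a, 2:a, 3:a, 4:c, 5:b
edges: (2,3,g); (2,3,h)
branch 2 (rule r2):
nodes: 0:a, 1:c, 2:a, 4:c, 5:c
edges: (0,1,g); (1,5,k); (4,5,h); (4,5,k)


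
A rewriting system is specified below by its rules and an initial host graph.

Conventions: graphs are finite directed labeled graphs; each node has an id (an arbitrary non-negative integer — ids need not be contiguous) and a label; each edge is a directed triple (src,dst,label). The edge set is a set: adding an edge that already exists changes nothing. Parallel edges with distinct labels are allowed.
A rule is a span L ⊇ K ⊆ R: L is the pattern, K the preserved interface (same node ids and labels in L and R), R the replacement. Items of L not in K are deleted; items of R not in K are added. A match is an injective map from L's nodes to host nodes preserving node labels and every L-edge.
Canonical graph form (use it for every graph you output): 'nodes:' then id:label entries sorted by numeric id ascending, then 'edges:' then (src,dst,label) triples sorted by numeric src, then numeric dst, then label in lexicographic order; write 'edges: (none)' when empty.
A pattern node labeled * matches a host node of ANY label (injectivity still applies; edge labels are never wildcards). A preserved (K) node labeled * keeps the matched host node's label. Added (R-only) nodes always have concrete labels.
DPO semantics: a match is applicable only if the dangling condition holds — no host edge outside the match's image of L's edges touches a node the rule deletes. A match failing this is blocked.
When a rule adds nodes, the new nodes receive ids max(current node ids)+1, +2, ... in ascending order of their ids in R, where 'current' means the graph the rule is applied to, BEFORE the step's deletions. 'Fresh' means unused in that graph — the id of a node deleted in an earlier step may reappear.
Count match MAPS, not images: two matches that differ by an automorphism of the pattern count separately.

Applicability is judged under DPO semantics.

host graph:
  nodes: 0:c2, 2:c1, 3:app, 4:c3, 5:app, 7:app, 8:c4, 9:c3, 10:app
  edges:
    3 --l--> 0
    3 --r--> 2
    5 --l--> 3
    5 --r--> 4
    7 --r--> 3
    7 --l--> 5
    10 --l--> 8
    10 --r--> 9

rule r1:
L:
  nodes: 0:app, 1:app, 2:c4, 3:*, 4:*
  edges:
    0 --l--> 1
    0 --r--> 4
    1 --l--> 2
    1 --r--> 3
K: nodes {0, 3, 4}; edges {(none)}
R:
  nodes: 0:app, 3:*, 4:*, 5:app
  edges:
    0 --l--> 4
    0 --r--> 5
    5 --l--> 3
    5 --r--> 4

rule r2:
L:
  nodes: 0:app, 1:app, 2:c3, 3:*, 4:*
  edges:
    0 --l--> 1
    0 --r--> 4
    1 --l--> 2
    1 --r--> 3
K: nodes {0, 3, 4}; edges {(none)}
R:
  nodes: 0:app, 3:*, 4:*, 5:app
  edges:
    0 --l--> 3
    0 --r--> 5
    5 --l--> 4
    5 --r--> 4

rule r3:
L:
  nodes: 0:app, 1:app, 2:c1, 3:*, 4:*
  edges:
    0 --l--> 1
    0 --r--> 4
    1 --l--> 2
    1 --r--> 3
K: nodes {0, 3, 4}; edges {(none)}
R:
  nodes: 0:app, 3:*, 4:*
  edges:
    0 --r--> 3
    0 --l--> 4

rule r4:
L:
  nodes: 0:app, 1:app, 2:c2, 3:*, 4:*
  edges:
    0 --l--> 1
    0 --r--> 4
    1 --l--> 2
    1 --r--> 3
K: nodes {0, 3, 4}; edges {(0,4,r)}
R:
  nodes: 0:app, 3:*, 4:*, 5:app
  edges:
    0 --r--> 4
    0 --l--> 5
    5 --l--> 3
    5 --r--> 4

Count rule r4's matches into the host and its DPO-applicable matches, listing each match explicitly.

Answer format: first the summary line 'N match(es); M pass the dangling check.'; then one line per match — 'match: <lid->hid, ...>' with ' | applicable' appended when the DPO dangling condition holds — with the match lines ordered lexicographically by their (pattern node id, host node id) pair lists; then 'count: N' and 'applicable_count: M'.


1 match(es); 0 pass the dangling check.
match: 0->5, 1->3, 2->0, 3->2, 4->4
count: 1
applicable_count: 0


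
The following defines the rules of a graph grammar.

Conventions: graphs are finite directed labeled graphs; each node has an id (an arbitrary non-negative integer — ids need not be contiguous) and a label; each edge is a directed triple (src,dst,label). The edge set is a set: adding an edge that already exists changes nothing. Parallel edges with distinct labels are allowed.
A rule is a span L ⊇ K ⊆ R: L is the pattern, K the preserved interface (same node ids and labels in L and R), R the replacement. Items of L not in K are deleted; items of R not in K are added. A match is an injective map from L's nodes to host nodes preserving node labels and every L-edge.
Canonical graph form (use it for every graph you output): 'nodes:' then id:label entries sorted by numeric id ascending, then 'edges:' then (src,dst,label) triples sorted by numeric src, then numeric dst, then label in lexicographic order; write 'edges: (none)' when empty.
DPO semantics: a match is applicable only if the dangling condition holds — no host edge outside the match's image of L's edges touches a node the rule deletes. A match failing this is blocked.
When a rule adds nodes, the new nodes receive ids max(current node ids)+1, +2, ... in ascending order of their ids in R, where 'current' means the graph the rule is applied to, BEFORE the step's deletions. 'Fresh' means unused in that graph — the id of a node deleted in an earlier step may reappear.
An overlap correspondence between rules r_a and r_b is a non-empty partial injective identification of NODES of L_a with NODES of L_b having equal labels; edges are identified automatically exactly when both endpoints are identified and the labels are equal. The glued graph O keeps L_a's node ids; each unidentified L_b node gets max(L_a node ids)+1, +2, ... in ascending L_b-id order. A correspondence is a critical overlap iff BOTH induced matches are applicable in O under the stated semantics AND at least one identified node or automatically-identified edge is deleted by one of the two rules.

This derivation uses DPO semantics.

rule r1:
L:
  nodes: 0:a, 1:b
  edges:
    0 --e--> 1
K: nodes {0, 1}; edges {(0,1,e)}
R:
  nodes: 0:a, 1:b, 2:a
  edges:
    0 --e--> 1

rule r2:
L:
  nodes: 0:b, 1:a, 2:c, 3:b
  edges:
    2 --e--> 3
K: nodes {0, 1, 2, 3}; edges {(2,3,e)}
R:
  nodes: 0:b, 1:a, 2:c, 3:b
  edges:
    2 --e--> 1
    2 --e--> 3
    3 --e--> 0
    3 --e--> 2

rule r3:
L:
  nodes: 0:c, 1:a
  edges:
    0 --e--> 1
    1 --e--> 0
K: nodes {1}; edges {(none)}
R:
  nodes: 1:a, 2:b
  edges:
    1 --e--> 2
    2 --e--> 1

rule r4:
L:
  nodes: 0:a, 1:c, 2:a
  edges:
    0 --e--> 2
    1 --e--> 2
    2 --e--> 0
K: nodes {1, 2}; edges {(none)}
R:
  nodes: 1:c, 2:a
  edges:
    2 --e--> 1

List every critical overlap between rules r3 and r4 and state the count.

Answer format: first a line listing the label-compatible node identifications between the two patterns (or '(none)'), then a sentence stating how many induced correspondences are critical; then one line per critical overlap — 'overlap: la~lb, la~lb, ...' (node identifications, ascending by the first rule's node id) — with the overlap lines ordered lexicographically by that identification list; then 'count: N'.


label-compatible node identifications between L(r3) and L(r4): 0~1, 1~0, 1~2
1 of the induced correspondences is a critical overlap of r3 and r4.
overlap: 0~1, 1~2
count: 1


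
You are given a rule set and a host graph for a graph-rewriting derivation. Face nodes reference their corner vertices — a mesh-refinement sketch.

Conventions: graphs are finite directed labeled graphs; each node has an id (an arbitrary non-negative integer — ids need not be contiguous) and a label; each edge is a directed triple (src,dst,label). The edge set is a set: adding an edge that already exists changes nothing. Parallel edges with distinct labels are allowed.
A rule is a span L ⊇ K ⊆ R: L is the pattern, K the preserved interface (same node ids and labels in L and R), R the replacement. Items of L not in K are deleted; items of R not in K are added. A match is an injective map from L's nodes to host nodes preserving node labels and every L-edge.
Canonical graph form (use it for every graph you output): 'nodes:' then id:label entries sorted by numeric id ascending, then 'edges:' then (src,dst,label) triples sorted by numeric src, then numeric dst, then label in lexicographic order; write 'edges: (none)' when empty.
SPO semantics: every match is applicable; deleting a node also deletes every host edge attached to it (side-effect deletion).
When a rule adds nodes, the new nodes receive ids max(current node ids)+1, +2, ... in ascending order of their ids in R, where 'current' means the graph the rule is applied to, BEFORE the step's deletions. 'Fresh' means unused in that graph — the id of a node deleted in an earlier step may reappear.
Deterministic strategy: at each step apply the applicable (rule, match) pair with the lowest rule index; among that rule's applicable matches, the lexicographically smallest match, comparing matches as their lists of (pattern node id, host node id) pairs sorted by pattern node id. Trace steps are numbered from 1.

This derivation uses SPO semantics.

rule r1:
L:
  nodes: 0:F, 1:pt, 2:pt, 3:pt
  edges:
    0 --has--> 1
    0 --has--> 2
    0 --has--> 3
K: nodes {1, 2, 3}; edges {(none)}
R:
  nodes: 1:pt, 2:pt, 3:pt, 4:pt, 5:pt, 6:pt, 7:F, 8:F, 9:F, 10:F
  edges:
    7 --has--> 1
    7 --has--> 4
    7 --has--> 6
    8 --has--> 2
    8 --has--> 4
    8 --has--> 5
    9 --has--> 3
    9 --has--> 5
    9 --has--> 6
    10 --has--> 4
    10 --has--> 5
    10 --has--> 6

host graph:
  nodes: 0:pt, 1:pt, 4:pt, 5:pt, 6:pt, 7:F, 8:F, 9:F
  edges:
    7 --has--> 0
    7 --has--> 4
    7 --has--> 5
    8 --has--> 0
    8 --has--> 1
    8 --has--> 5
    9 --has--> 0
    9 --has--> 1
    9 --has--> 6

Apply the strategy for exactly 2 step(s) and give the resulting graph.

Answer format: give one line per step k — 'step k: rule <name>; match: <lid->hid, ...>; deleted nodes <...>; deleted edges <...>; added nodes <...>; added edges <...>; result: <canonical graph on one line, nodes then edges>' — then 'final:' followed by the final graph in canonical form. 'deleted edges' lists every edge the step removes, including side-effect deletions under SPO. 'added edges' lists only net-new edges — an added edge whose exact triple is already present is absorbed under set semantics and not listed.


step 1: rule r1; match: 0->7, 1->0, 2->4, 3->5; deleted nodes 7; deleted edges (7,0,has); (7,4,has); (7,5,has); added nodes 10, 11, 12, 13, 14, 15, 16; added edges (13,0,has); (13,10,has); (13,12,has); (14,4,has); (14,10,has); (14,11,has); (15,5,has); (15,11,has); (15,12,has); (16,10,has); (16,11,has); (16,12,has); result: nodes: 0:pt, 1:pt, 4:pt, 5:pt, 6:pt, 8:F, 9:F, 10:pt, 11:pt, 12:pt, 13:F, 14:F, 15:F, 16:F edges: (8,0,has); (8,1,has); (8,5,has); (9,0,has); (9,1,has); (9,6,has); (13,0,has); (13,10,has); (13,12,has); (14,4,has); (14,10,has); (14,11,has); (15,5,has); (15,11,has); (15,12,has); (16,10,has); (16,11,has); (16,12,has)
step 2: rule r1; match: 0->8, 1->0, 2->1, 3->5; deleted nodes 8; deleted edges (8,0,has); (8,1,has); (8,5,has); added nodes 17, 18, 19, 20, 21, 22, 23; added edges (20,0,has); (20,17,has); (20,19,has); (21,1,has); (21,17,has); (21,18,has); (22,5,has); (22,18,has); (22,19,has); (23,17,has); (23,18,has); (23,19,has); result: nodes: 0:pt, 1:pt, 4:pt, 5:pt, 6:pt, 9:F, 10:pt, 11:pt, 12:pt, 13:F, 14:F, 15:F, 16:F, 17:pt, 18:pt, 19:pt, 20:F, 21:F, 22:F, 23:F edges: (9,0,has); (9,1,has); (9,6,has); (13,0,has); (13,10,has); (13,12,has); (14,4,has); (14,10,has); (14,11,has); (15,5,has); (15,11,has); (15,12,has); (16,10,has); (16,11,has); (16,12,has); (20,0,has); (20,17,has); (20,19,has); (21,1,has); (21,17,has); (21,18,has); (22,5,has); (22,18,has); (22,19,has); (23,17,has); (23,18,has); (23,19,has)
final:
nodes: 0:pt, 1:pt, 4:pt, 5:pt, 6:pt, 9:F, 10:pt, 11:pt, 12:pt, 13:F, 14:F, 15:F, 16:F, 17:pt, 18:pt, 19:pt, 20:F, 21:F, 22:F, 23:F
edges: (9,0,has); (9,1,has); (9,6,has); (13,0,has); (13,10,has); (13,12,has); (14,4,has); (14,10,has); (14,11,has); (15,5,has); (15,11,has); (15,12,has); (16,10,has); (16,11,has); (16,12,has); (20,0,has); (20,17,has); (20,19,has); (21,1,has); (21,17,has); (21,18,has); (22,5,has); (22,18,has); (22,19,has); (23,17,has); (23,18,has); (23,19,has)


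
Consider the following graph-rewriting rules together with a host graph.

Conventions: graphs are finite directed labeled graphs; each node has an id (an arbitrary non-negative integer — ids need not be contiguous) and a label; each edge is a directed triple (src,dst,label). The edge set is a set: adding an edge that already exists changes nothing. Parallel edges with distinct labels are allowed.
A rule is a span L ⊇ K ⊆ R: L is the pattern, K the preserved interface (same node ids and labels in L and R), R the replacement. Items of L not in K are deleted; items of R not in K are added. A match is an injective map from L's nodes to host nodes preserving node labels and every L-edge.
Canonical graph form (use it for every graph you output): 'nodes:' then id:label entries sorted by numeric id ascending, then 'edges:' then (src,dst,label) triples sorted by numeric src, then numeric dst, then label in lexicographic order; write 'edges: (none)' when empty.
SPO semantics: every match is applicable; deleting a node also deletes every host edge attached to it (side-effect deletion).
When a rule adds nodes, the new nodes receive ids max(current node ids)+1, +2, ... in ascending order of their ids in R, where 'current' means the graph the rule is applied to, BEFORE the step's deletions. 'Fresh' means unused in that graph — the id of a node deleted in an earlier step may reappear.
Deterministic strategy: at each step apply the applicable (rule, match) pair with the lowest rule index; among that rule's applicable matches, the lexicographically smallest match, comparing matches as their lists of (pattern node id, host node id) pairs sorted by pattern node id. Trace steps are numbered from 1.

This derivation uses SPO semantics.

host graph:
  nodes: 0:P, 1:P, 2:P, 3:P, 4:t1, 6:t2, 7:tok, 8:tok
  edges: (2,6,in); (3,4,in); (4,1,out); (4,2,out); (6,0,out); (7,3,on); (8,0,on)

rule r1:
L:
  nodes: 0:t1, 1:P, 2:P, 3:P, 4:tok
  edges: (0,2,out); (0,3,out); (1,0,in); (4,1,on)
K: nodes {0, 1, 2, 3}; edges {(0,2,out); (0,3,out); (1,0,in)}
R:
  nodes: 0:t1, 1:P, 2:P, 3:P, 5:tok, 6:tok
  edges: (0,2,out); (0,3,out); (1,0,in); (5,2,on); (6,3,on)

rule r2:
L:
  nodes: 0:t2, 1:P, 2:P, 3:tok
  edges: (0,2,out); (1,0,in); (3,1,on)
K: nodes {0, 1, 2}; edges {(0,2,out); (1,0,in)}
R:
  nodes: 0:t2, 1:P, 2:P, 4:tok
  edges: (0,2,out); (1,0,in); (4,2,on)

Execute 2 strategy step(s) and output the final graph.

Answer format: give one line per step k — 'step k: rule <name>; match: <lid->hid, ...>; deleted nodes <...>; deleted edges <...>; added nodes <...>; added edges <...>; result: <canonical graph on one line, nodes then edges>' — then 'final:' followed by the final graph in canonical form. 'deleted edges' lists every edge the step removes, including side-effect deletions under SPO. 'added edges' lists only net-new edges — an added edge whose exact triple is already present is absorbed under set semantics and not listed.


step 1: rule r1; match: 0->4, 1->3, 2->1, 3->2, 4->7; deleted nodes 7; deleted edges (7,3,on); added nodes 9, 10; added edges (9,1,on); (10,2,on); result: nodes: 0:P, 1:P, 2:P, 3:P, 4:t1, 6:t2, 8:tok, 9:tok, 10:tok edges: (2,6,in); (3,4,in); (4,1,out); (4,2,out); (6,0,out); (8,0,on); (9,1,on); (10,2,on)
step 2: rule r2; match: 0->6, 1->2, 2->0, 3->10; deleted nodes 10; deleted edges (10,2,on); added nodes 11; added edges (11,0,on); result: nodes: 0:P, 1:P, 2:P, 3:P, 4:t1, 6:t2, 8:tok, 9:tok, 11:tok edges: (2,6,in); (3,4,in); (4,1,out); (4,2,out); (6,0,out); (8,0,on); (9,1,on); (11,0,on)
final:
nodes: 0:P, 1:P, 2:P, 3:P, 4:t1, 6:t2, 8:tok, 9:tok, 11:tok
edges: (2,6,in); (3,4,in); (4,1,out); (4,2,out); (6,0,out); (8,0,on); (9,1,on); (11,0,on)


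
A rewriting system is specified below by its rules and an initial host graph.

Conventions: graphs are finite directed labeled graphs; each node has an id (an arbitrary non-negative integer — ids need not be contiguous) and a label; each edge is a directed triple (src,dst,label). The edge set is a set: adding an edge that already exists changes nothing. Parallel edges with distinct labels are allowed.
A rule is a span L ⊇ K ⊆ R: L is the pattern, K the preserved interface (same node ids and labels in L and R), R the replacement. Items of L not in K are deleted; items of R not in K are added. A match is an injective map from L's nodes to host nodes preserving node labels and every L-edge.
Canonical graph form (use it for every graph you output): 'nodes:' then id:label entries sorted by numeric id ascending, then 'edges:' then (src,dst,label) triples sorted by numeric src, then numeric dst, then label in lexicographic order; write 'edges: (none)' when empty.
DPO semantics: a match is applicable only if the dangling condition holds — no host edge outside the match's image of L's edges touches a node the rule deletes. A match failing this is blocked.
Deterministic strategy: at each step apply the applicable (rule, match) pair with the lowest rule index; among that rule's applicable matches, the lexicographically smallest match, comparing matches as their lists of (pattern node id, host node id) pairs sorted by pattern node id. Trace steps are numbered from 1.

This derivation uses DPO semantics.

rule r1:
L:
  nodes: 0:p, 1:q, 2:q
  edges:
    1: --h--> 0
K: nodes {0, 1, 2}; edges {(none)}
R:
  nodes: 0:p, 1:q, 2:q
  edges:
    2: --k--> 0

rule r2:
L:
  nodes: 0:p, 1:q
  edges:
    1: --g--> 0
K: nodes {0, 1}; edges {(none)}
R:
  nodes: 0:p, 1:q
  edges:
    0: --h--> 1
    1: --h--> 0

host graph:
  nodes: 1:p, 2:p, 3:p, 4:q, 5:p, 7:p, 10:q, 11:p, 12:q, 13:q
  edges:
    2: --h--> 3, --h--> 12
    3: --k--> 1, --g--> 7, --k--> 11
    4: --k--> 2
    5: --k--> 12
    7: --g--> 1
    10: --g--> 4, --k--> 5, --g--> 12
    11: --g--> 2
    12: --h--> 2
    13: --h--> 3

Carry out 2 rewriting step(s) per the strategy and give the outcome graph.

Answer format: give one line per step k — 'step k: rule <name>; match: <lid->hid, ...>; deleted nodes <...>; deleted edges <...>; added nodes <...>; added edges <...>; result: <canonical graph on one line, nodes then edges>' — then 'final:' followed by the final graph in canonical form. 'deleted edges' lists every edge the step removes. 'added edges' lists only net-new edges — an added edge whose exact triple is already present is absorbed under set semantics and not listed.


step 1: rule r1; match: 0->2, 1->12, 2->4; deleted nodes (none); deleted edges (12,2,h); added nodes (none); added edges (none); result: nodes: 1:p, 2:p, 3:p, 4:q, 5:p, 7:p, 10:q, 11:p, 12:q, 13:q edges: (2,3,h); (2,12,h); (3,1,k); (3,7,g); (3,11,k); (4,2,k); (5,12,k); (7,1,g); (10,4,g); (10,5,k); (10,12,g); (11,2,g); (13,3,h)
step 2: rule r1; match: 0->3, 1->13, 2->4; deleted nodes (none); deleted edges (13,3,h); added nodes (none); added edges (4,3,k); result: nodes: 1:p, 2:p, 3:p, 4:q, 5:p, 7:p, 10:q, 11:p, 12:q, 13:q edges: (2,3,h); (2,12,h); (3,1,k); (3,7,g); (3,11,k); (4,2,k); (4,3,k); (5,12,k); (7,1,g); (10,4,g); (10,5,k); (10,12,g); (11,2,g)
final:
nodes: 1:p, 2:p, 3:p, 4:q, 5:p, 7:p, 10:q, 11:p, 12:q, 13:q
edges: (2,3,h); (2,12,h); (3,1,k); (3,7,g); (3,11,k); (4,2,k); (4,3,k); (5,12,k); (7,1,g); (10,4,g); (10,5,k); (10,12,g); (11,2,g)


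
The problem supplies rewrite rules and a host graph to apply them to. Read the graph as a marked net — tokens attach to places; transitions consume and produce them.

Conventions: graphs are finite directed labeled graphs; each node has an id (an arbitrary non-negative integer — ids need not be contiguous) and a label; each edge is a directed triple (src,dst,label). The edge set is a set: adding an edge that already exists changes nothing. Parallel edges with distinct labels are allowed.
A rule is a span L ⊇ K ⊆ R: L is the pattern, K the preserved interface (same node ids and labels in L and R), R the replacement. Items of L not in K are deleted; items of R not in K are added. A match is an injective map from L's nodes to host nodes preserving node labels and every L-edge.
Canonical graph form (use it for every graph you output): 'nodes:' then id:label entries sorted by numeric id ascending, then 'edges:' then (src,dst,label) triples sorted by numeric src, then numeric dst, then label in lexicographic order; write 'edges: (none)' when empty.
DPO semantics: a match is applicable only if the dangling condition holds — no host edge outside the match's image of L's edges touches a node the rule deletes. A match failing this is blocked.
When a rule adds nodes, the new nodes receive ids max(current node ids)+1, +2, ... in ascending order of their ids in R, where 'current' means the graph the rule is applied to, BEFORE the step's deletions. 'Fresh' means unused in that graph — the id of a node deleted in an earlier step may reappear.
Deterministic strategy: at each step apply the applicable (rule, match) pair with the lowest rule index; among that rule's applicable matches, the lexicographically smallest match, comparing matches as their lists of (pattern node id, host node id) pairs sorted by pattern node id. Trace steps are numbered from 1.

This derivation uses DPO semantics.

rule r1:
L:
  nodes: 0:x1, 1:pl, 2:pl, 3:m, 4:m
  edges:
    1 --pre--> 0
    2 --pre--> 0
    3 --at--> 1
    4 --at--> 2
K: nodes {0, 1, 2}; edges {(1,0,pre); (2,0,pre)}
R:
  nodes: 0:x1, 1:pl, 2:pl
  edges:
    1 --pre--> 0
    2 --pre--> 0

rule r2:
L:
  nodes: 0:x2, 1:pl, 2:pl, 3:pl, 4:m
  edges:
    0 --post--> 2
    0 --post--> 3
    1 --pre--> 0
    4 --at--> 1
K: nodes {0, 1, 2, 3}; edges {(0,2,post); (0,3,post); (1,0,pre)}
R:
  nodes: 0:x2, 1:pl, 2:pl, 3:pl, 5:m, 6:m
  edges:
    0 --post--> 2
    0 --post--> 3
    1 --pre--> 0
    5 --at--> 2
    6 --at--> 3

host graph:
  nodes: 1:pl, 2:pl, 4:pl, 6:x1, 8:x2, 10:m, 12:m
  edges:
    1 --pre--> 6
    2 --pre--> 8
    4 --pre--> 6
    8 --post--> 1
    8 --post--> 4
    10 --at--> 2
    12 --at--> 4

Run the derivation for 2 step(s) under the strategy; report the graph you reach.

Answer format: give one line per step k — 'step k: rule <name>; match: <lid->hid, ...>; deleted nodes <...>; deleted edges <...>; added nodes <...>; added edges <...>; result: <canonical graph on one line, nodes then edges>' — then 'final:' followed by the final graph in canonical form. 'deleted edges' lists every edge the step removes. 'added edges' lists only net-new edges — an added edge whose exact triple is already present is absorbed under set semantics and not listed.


step 1: rule r2; match: 0->8, 1->2, 2->1, 3->4, 4->10; deleted nodes 10; deleted edges (10,2,at); added nodes 13, 14; added edges (13,1,at); (14,4,at); result: nodes: 1:pl, 2:pl, 4:pl, 6:x1, 8:x2, 12:m, 13:m, 14:m edges: (1,6,pre); (2,8,pre); (4,6,pre); (8,1,post); (8,4,post); (12,4,at); (13,1,at); (14,4,at)
step 2: rule r1; match: 0->6, 1->1, 2->4, 3->13, 4->12; deleted nodes 12, 13; deleted edges (12,4,at); (13,1,at); added nodes (none); added edges (none); result: nodes: 1:pl, 2:pl, 4:pl, 6:x1, 8:x2, 14:m edges: (1,6,pre); (2,8,pre); (4,6,pre); (8,1,post); (8,4,post); (14,4,at)
final:
nodes: 1:pl, 2:pl, 4:pl, 6:x1, 8:x2, 14:m
edges: (1,6,pre); (2,8,pre); (4,6,pre); (8,1,post); (8,4,post); (14,4,at)


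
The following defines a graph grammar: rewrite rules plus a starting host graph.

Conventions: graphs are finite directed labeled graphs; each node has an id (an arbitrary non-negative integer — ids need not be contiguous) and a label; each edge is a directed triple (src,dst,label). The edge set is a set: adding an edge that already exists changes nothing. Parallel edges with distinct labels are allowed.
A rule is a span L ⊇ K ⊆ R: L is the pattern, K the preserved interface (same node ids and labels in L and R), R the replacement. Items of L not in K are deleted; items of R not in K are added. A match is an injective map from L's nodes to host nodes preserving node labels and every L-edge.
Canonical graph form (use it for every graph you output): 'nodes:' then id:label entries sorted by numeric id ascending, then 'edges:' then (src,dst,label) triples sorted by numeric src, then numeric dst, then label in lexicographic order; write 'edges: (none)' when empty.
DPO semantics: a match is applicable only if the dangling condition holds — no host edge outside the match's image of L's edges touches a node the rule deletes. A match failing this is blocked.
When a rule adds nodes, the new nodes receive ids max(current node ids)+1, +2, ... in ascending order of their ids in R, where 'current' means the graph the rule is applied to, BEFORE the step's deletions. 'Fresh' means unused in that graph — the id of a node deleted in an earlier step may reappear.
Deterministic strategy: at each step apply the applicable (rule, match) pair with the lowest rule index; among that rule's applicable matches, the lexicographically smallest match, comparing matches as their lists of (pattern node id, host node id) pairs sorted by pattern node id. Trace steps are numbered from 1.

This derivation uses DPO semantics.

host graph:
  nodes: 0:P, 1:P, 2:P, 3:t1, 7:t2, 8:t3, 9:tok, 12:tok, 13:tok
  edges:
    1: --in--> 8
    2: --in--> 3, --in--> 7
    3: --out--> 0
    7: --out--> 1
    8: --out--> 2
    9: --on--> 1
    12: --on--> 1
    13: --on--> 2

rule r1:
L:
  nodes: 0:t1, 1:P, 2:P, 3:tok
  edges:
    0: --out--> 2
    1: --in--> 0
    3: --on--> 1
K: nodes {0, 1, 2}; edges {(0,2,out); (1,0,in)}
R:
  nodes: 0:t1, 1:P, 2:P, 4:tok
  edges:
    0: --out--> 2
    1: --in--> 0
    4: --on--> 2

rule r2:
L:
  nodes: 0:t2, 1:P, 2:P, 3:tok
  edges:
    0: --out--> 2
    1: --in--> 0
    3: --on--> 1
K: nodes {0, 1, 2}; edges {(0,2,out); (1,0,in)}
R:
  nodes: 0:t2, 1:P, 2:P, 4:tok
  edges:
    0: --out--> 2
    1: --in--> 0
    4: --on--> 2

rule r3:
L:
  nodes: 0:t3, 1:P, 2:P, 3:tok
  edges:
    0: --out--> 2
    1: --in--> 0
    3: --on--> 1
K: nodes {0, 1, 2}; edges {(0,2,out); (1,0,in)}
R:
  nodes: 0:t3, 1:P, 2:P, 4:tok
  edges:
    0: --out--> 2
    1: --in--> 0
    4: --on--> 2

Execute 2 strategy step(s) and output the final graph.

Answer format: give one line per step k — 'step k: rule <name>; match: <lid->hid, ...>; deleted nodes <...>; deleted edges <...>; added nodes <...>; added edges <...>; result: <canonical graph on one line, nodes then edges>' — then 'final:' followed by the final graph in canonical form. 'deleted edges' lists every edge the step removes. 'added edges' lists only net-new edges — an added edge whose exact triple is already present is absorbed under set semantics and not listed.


step 1: rule r1; match: 0->3, 1->2, 2->0, 3->13; deleted nodes 13; deleted edges (13,2,on); added nodes 14; added edges (14,0,on); result: nodes: 0:P, 1:P, 2:P, 3:t1, 7:t2, 8:t3, 9:tok, 12:tok, 14:tok edges: (1,8,in); (2,3,in); (2,7,in); (3,0,out); (7,1,out); (8,2,out); (9,1,on); (12,1,on); (14,0,on)
step 2: rule r3; match: 0->8, 1->1, 2->2, 3->9; deleted nodes 9; deleted edges (9,1,on); added nodes 15; added edges (15,2,on); result: nodes: 0:P, 1:P, 2:P, 3:t1, 7:t2, 8:t3, 12:tok, 14:tok, 15:tok edges: (1,8,in); (2,3,in); (2,7,in); (3,0,out); (7,1,out); (8,2,out); (12,1,on); (14,0,on); (15,2,on)
final:
nodes: 0:P, 1:P, 2:P, 3:t1, 7:t2, 8:t3, 12:tok, 14:tok, 15:tok
edges: (1,8,in); (2,3,in); (2,7,in); (3,0,out); (7,1,out); (8,2,out); (12,1,on); (14,0,on); (15,2,on)


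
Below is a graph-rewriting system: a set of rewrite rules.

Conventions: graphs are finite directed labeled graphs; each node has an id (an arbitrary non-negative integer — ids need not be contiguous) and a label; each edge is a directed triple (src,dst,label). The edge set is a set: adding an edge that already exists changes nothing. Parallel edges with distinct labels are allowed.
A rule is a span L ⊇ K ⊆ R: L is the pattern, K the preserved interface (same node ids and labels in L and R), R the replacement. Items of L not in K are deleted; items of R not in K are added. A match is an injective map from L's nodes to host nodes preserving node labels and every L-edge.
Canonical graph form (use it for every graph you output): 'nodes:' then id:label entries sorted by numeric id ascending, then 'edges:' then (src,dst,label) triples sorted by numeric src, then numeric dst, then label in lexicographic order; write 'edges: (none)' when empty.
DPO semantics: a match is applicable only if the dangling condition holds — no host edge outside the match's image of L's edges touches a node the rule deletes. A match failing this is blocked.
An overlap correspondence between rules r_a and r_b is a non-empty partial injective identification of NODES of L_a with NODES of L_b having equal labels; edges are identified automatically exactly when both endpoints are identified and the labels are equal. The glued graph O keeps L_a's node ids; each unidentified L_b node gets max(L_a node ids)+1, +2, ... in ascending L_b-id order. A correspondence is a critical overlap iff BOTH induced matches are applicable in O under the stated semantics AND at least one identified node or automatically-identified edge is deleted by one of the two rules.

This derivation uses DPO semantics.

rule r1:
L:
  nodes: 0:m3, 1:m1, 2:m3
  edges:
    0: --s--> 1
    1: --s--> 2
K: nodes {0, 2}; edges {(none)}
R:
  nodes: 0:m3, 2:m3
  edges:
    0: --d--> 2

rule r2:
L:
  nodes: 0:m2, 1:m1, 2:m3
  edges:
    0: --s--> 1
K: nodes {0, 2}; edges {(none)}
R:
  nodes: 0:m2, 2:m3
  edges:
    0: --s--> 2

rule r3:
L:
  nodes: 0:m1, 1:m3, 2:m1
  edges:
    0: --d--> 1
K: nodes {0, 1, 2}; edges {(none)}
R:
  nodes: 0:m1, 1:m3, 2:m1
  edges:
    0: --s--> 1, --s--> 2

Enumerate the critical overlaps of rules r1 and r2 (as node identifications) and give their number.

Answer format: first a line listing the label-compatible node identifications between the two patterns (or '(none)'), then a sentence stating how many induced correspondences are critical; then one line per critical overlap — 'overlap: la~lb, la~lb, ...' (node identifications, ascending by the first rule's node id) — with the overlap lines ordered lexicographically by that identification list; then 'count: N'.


label-compatible node identifications between L(r1) and L(r2): 0~2, 1~1, 2~2
0 of the induced correspondences are critical overlaps of r1 and r2.
count: 0


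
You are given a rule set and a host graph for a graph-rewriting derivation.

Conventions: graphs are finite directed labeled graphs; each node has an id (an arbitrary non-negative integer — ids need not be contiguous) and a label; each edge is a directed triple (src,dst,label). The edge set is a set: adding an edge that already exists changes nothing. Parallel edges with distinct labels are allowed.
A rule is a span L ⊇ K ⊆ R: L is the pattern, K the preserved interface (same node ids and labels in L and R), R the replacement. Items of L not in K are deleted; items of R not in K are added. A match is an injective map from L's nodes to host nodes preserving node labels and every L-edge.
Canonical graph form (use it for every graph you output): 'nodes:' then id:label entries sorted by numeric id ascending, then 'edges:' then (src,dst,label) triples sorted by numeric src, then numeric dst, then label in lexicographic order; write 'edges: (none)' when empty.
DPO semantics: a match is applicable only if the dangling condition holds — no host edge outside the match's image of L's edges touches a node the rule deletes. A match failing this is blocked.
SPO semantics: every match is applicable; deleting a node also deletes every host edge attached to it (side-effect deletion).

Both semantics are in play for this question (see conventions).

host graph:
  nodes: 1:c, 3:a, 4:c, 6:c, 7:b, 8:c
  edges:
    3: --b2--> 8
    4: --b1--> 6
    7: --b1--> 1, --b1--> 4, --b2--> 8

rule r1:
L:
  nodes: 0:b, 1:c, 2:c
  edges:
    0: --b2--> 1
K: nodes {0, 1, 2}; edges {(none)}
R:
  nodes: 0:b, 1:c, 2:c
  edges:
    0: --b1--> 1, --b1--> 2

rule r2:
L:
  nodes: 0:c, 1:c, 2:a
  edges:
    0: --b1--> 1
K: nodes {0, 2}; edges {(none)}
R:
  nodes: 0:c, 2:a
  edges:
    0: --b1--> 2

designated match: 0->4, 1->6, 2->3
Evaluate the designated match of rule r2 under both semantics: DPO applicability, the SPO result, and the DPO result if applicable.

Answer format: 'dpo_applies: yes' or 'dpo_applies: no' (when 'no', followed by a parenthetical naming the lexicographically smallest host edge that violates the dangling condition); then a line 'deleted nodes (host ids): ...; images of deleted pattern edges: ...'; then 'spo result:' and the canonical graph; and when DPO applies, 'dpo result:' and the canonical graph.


dpo_applies: yes
deleted nodes (host ids): 6; images of deleted pattern edges: (4,6,b1)
spo result:
nodes: 1:c, 3:a, 4:c, 7:b, 8:c
edges: (3,8,b2); (4,3,b1); (7,1,b1); (7,4,b1); (7,8,b2)
dpo result:
nodes: 1:c, 3:a, 4:c, 7:b, 8:c
edges: (3,8,b2); (4,3,b1); (7,1,b1); (7,4,b1); (7,8,b2)


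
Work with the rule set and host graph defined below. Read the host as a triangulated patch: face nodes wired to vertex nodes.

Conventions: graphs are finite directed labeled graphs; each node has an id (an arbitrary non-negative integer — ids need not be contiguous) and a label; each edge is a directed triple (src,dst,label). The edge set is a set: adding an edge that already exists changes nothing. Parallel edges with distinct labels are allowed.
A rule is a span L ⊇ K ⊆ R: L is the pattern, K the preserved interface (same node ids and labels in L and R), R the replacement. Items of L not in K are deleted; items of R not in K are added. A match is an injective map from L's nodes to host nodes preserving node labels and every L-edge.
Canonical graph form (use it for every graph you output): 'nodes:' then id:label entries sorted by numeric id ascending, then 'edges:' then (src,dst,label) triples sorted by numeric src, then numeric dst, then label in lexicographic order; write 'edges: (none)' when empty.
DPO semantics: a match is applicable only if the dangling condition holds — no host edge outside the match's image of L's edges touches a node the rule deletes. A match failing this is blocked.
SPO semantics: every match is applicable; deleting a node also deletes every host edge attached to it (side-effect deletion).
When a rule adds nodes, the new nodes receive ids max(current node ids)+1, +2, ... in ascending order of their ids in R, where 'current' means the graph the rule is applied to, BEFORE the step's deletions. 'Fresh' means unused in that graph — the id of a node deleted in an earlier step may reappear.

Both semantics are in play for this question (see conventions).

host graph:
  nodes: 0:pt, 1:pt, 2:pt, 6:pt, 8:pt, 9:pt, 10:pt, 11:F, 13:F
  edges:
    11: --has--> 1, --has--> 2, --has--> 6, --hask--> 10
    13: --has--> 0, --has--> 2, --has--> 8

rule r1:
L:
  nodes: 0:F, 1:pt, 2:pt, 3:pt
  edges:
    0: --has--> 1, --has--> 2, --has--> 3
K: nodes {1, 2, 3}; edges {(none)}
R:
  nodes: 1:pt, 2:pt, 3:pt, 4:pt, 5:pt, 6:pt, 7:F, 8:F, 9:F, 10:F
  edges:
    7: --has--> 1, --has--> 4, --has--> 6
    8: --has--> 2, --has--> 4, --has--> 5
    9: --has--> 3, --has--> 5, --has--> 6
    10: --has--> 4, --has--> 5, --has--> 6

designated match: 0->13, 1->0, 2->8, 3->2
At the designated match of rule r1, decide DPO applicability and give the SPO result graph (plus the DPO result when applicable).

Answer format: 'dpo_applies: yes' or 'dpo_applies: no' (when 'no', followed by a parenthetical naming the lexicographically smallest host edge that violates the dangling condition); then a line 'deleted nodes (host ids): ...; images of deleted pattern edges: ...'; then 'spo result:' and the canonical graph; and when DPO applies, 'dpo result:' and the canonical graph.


dpo_applies: yes
deleted nodes (host ids): 13; images of deleted pattern edges: (13,0,has); (13,2,has); (13,8,has)
spo result:
nodes: 0:pt, 1:pt, 2:pt, 6:pt, 8:pt, 9:pt, 10:pt, 11:F, 14:pt, 15:pt, 16:pt, 17:F, 18:F, 19:F, 20:F
edges: (11,1,has); (11,2,has); (11,6,has); (11,10,hask); (17,0,has); (17,14,has); (17,16,has); (18,8,has); (18,14,has); (18,15,has); (19,2,has); (19,15,has); (19,16,has); (20,14,has); (20,15,has); (20,16,has)
dpo result:
nodes: 0:pt, 1:pt, 2:pt, 6:pt, 8:pt, 9:pt, 10:pt, 11:F, 14:pt, 15:pt, 16:pt, 17:F, 18:F, 19:F, 20:F
edges: (11,1,has); (11,2,has); (11,6,has); (11,10,hask); (17,0,has); (17,14,has); (17,16,has); (18,8,has); (18,14,has); (18,15,has); (19,2,has); (19,15,has); (19,16,has); (20,14,has); (20,15,has); (20,16,has)
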